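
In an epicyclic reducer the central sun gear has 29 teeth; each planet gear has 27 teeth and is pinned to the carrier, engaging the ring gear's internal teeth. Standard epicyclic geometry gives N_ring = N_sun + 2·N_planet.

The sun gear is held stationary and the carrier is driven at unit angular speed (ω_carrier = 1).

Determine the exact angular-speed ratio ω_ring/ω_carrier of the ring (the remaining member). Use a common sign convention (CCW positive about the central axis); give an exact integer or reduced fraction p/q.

N_ring = 29 + 2·27 = 83
29(ω_s−ω_c) = −83(ω_r−ω_c),  ω_s=0, ω_c=1
ω_r = 1 − (29/83)(0−1) = 112/83
ω_r/ω_c = 112/83

112/83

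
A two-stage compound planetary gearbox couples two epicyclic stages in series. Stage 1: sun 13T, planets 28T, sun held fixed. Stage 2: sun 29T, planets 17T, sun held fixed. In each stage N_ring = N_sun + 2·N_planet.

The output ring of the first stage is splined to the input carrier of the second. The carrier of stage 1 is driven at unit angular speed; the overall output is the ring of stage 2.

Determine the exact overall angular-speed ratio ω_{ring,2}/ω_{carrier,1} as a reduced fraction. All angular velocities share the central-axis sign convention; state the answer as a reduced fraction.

Stage 1: N_ring = 13 + 2·28 = 69
Stage 1: 13(ω_s−ω_c) = −69(ω_r−ω_c),  ω_s=0, ω_c=1
Stage 1: ω_r = 1 − (13/69)(0−1) = 82/69
  ⇒ ω_r¹/ω_c¹ = 82/69
Stage 2: N_ring = 29 + 2·17 = 63
Stage 2: 29(ω_s−ω_c) = −63(ω_r−ω_c),  ω_s=0, ω_c=1
Stage 2: ω_r = 1 − (29/63)(0−1) = 92/63
  ⇒ ω_r²/ω_c² = 92/63
Coupling ω_c² = ω_r¹ ⇒ overall = 82/69 × 92/63 = 328/189

328/189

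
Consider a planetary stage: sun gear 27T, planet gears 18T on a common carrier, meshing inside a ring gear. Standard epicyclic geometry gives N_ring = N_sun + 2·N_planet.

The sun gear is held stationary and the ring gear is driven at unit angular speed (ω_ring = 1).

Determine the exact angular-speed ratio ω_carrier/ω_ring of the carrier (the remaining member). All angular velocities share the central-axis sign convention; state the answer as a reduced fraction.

7/10

N_ring = 27 + 2·18 = 63
27(ω_s−ω_c) = −63(ω_r−ω_c),  ω_s=0, ω_r=1
27(0−ω_c) = −63(1−ω_c)  ⇒  90ω_c = 63  ⇒  ω_c = 7/10
ω_c/ω_r = 7/10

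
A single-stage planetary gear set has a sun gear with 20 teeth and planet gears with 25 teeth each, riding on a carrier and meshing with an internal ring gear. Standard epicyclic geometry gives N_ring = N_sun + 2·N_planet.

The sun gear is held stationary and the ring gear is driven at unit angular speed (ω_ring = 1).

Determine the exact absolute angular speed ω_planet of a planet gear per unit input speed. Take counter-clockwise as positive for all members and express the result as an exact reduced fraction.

7/5

N_ring = 20 + 2·25 = 70
20(ω_s−ω_c) = −70(ω_r−ω_c),  ω_s=0, ω_r=1
20(0−ω_c) = −70(1−ω_c)  ⇒  90ω_c = 70  ⇒  ω_c = 7/9
sun–planet: 20·(0−7/9) = −25·(ω_p−ω_c)  ⇒  ω_p−ω_c = −(20/25)·(-7/9) = 28/45
ω_p = 7/9 + 28/45 = 7/5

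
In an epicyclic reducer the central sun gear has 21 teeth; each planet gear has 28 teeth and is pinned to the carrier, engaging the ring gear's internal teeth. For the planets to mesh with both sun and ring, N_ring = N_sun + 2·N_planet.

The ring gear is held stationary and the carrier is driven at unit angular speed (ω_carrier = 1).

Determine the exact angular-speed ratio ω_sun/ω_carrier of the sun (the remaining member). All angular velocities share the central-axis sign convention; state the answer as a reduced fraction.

14/3

N_ring = 21 + 2·28 = 77
21(ω_s−ω_c) = −77(ω_r−ω_c),  ω_r=0, ω_c=1
ω_s = 1 − (77/21)(0−1) = 14/3
ω_s/ω_c = 14/3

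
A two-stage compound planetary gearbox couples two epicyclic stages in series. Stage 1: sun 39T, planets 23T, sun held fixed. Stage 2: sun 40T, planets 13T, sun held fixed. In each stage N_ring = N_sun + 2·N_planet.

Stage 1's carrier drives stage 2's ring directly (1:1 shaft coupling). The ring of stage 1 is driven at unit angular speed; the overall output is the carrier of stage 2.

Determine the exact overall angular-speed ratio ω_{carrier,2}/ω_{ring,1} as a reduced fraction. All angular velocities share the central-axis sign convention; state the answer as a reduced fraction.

2805/6572

Stage 1: N_ring = 39 + 2·23 = 85
Stage 1: 39(ω_s−ω_c) = −85(ω_r−ω_c),  ω_s=0, ω_r=1
Stage 1: 39(0−ω_c) = −85(1−ω_c)  ⇒  124ω_c = 85  ⇒  ω_c = 85/124
  ⇒ ω_c¹/ω_r¹ = 85/124
Stage 2: N_ring = 40 + 2·13 = 66
Stage 2: 40(ω_s−ω_c) = −66(ω_r−ω_c),  ω_s=0, ω_r=1
Stage 2: 40(0−ω_c) = −66(1−ω_c)  ⇒  106ω_c = 66  ⇒  ω_c = 33/53
  ⇒ ω_c²/ω_r² = 33/53
Coupling ω_r² = ω_c¹ ⇒ overall = 85/124 × 33/53 = 2805/6572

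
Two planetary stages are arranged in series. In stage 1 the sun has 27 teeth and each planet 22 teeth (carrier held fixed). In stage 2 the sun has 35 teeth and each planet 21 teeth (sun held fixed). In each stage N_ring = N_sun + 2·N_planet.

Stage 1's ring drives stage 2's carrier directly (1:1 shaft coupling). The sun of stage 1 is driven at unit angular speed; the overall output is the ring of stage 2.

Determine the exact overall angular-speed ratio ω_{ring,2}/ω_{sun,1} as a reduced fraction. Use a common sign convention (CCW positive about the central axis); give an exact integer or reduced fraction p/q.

Stage 1: N_ring = 27 + 2·22 = 71
Stage 1: 27(ω_s−ω_c) = −71(ω_r−ω_c),  ω_c=0, ω_s=1
Stage 1: ω_r = 0 − (27/71)(1−0) = -27/71
  ⇒ ω_r¹/ω_s¹ = -27/71
Stage 2: N_ring = 35 + 2·21 = 77
Stage 2: 35(ω_s−ω_c) = −77(ω_r−ω_c),  ω_s=0, ω_c=1
Stage 2: ω_r = 1 − (35/77)(0−1) = 16/11
  ⇒ ω_r²/ω_c² = 16/11
Coupling ω_c² = ω_r¹ ⇒ overall = -27/71 × 16/11 = -432/781

-432/781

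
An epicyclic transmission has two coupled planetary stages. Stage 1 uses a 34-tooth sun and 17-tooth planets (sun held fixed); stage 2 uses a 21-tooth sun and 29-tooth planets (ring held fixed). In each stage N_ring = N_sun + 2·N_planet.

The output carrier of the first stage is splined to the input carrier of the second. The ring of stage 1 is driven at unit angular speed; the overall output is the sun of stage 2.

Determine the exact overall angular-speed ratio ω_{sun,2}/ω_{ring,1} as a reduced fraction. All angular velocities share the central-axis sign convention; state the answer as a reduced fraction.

Stage 1: N_ring = 34 + 2·17 = 68
Stage 1: 34(ω_s−ω_c) = −68(ω_r−ω_c),  ω_s=0, ω_r=1
Stage 1: 34(0−ω_c) = −68(1−ω_c)  ⇒  102ω_c = 68  ⇒  ω_c = 2/3
  ⇒ ω_c¹/ω_r¹ = 2/3
Stage 2: N_ring = 21 + 2·29 = 79
Stage 2: 21(ω_s−ω_c) = −79(ω_r−ω_c),  ω_r=0, ω_c=1
Stage 2: ω_s = 1 − (79/21)(0−1) = 100/21
  ⇒ ω_s²/ω_c² = 100/21
Coupling ω_c² = ω_c¹ ⇒ overall = 2/3 × 100/21 = 200/63

200/63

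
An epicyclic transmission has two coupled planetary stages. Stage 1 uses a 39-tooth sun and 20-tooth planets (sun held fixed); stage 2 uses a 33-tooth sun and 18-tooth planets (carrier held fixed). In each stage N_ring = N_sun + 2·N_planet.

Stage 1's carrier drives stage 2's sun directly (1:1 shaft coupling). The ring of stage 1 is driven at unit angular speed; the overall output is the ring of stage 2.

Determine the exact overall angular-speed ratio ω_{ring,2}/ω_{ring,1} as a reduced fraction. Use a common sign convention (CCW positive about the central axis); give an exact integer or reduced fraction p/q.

-869/2714

Stage 1: N_ring = 39 + 2·20 = 79
Stage 1: 39(ω_s−ω_c) = −79(ω_r−ω_c),  ω_s=0, ω_r=1
Stage 1: 39(0−ω_c) = −79(1−ω_c)  ⇒  118ω_c = 79  ⇒  ω_c = 79/118
  ⇒ ω_c¹/ω_r¹ = 79/118
Stage 2: N_ring = 33 + 2·18 = 69
Stage 2: 33(ω_s−ω_c) = −69(ω_r−ω_c),  ω_c=0, ω_s=1
Stage 2: ω_r = 0 − (33/69)(1−0) = -11/23
  ⇒ ω_r²/ω_s² = -11/23
Coupling ω_s² = ω_c¹ ⇒ overall = 79/118 × -11/23 = -869/2714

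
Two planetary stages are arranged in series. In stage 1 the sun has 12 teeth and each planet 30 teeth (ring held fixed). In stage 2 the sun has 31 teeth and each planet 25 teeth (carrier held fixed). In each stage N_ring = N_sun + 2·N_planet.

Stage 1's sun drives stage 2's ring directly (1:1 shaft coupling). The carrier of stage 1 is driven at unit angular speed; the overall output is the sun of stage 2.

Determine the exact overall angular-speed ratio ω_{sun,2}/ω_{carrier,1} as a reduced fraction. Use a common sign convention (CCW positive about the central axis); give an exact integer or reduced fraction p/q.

-567/31

Stage 1: N_ring = 12 + 2·30 = 72
Stage 1: 12(ω_s−ω_c) = −72(ω_r−ω_c),  ω_r=0, ω_c=1
Stage 1: ω_s = 1 − (72/12)(0−1) = 7
  ⇒ ω_s¹/ω_c¹ = 7
Stage 2: N_ring = 31 + 2·25 = 81
Stage 2: 31(ω_s−ω_c) = −81(ω_r−ω_c),  ω_c=0, ω_r=1
Stage 2: ω_s = 0 − (81/31)(1−0) = -81/31
  ⇒ ω_s²/ω_r² = -81/31
Coupling ω_r² = ω_s¹ ⇒ overall = 7 × -81/31 = -567/31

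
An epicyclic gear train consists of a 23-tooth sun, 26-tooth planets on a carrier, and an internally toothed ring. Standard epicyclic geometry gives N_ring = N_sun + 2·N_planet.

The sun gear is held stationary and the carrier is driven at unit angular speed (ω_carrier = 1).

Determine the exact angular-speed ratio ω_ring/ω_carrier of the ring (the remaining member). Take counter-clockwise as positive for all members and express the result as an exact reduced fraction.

N_ring = 23 + 2·26 = 75
23(ω_s−ω_c) = −75(ω_r−ω_c),  ω_s=0, ω_c=1
ω_r = 1 − (23/75)(0−1) = 98/75
ω_r/ω_c = 98/75

98/75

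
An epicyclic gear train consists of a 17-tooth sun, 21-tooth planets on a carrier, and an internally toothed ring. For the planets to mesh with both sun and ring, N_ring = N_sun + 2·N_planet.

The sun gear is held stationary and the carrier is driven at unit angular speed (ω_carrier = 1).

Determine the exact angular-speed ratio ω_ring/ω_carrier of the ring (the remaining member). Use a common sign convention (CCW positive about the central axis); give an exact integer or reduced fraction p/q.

N_ring = 17 + 2·21 = 59
17(ω_s−ω_c) = −59(ω_r−ω_c),  ω_s=0, ω_c=1
ω_r = 1 − (17/59)(0−1) = 76/59
ω_r/ω_c = 76/59

76/59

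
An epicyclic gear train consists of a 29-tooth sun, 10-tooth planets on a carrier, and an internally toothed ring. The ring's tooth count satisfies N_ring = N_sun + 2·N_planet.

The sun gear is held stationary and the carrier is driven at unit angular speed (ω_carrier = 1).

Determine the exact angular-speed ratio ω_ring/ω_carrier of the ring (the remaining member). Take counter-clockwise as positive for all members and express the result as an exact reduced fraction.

78/49

N_ring = 29 + 2·10 = 49
29(ω_s−ω_c) = −49(ω_r−ω_c),  ω_s=0, ω_c=1
ω_r = 1 − (29/49)(0−1) = 78/49
ω_r/ω_c = 78/49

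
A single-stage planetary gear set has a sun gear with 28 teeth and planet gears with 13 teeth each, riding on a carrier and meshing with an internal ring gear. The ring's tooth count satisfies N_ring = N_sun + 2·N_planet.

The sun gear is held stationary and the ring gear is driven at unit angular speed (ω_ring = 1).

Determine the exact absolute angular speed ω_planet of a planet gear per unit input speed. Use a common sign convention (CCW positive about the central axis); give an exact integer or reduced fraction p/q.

N_ring = 28 + 2·13 = 54
28(ω_s−ω_c) = −54(ω_r−ω_c),  ω_s=0, ω_r=1
28(0−ω_c) = −54(1−ω_c)  ⇒  82ω_c = 54  ⇒  ω_c = 27/41
sun–planet: 28·(0−27/41) = −13·(ω_p−ω_c)  ⇒  ω_p−ω_c = −(28/13)·(-27/41) = 756/533
ω_p = 27/41 + 756/533 = 27/13

27/13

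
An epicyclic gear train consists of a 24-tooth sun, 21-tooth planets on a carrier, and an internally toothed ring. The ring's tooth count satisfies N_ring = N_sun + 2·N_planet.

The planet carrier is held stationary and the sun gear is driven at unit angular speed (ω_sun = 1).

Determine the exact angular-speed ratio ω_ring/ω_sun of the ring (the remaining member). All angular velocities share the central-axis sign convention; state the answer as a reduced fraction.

-4/11

N_ring = 24 + 2·21 = 66
24(ω_s−ω_c) = −66(ω_r−ω_c),  ω_c=0, ω_s=1
ω_r = 0 − (24/66)(1−0) = -4/11
ω_r/ω_s = -4/11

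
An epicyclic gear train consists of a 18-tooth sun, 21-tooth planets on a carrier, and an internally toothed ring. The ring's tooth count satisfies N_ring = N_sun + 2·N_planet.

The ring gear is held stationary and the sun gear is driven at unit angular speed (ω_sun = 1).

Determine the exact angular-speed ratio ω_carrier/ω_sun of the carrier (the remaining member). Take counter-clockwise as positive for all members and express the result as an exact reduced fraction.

3/13

N_ring = 18 + 2·21 = 60
18(ω_s−ω_c) = −60(ω_r−ω_c),  ω_r=0, ω_s=1
18(1−ω_c) = −60(0−ω_c)  ⇒  78ω_c = 18  ⇒  ω_c = 3/13
ω_c/ω_s = 3/13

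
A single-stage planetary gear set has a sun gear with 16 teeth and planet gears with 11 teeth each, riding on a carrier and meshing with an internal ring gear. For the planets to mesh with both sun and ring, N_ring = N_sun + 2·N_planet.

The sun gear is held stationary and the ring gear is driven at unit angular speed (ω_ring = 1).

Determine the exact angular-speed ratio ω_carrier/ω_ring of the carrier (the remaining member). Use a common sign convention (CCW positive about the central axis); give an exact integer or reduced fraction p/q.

19/27

N_ring = 16 + 2·11 = 38
16(ω_s−ω_c) = −38(ω_r−ω_c),  ω_s=0, ω_r=1
16(0−ω_c) = −38(1−ω_c)  ⇒  54ω_c = 38  ⇒  ω_c = 19/27
ω_c/ω_r = 19/27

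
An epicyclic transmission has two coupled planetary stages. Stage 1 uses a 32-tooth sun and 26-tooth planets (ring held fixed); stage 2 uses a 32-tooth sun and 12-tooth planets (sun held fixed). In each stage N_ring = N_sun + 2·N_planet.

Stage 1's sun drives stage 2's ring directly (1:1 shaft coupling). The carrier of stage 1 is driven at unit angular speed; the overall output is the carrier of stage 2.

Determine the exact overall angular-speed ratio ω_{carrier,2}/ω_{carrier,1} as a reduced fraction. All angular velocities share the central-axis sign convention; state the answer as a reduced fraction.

203/88

Stage 1: N_ring = 32 + 2·26 = 84
Stage 1: 32(ω_s−ω_c) = −84(ω_r−ω_c),  ω_r=0, ω_c=1
Stage 1: ω_s = 1 − (84/32)(0−1) = 29/8
  ⇒ ω_s¹/ω_c¹ = 29/8
Stage 2: N_ring = 32 + 2·12 = 56
Stage 2: 32(ω_s−ω_c) = −56(ω_r−ω_c),  ω_s=0, ω_r=1
Stage 2: 32(0−ω_c) = −56(1−ω_c)  ⇒  88ω_c = 56  ⇒  ω_c = 7/11
  ⇒ ω_c²/ω_r² = 7/11
Coupling ω_r² = ω_s¹ ⇒ overall = 29/8 × 7/11 = 203/88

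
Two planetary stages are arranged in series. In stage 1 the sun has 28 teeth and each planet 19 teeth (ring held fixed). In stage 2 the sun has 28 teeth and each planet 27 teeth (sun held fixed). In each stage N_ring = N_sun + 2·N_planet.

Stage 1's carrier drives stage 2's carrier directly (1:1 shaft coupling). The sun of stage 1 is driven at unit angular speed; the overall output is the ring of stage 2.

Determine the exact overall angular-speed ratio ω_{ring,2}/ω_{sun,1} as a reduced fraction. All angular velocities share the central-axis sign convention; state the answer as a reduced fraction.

Stage 1: N_ring = 28 + 2·19 = 66
Stage 1: 28(ω_s−ω_c) = −66(ω_r−ω_c),  ω_r=0, ω_s=1
Stage 1: 28(1−ω_c) = −66(0−ω_c)  ⇒  94ω_c = 28  ⇒  ω_c = 14/47
  ⇒ ω_c¹/ω_s¹ = 14/47
Stage 2: N_ring = 28 + 2·27 = 82
Stage 2: 28(ω_s−ω_c) = −82(ω_r−ω_c),  ω_s=0, ω_c=1
Stage 2: ω_r = 1 − (28/82)(0−1) = 55/41
  ⇒ ω_r²/ω_c² = 55/41
Coupling ω_c² = ω_c¹ ⇒ overall = 14/47 × 55/41 = 770/1927

770/1927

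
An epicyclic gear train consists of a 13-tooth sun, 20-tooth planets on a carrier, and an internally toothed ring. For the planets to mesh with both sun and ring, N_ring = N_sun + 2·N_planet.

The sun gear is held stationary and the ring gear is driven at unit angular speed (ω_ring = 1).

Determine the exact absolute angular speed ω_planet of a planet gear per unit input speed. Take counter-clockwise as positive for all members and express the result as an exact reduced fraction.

53/40

N_ring = 13 + 2·20 = 53
13(ω_s−ω_c) = −53(ω_r−ω_c),  ω_s=0, ω_r=1
13(0−ω_c) = −53(1−ω_c)  ⇒  66ω_c = 53  ⇒  ω_c = 53/66
sun–planet: 13·(0−53/66) = −20·(ω_p−ω_c)  ⇒  ω_p−ω_c = −(13/20)·(-53/66) = 689/1320
ω_p = 53/66 + 689/1320 = 53/40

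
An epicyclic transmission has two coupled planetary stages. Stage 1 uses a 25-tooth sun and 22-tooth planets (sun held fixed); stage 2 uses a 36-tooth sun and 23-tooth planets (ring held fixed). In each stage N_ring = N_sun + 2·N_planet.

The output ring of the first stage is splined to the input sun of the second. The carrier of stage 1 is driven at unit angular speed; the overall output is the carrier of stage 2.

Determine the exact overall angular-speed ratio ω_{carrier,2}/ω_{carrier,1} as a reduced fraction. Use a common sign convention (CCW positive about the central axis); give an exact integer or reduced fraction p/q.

Stage 1: N_ring = 25 + 2·22 = 69
Stage 1: 25(ω_s−ω_c) = −69(ω_r−ω_c),  ω_s=0, ω_c=1
Stage 1: ω_r = 1 − (25/69)(0−1) = 94/69
  ⇒ ω_r¹/ω_c¹ = 94/69
Stage 2: N_ring = 36 + 2·23 = 82
Stage 2: 36(ω_s−ω_c) = −82(ω_r−ω_c),  ω_r=0, ω_s=1
Stage 2: 36(1−ω_c) = −82(0−ω_c)  ⇒  118ω_c = 36  ⇒  ω_c = 18/59
  ⇒ ω_c²/ω_s² = 18/59
Coupling ω_s² = ω_r¹ ⇒ overall = 94/69 × 18/59 = 564/1357

564/1357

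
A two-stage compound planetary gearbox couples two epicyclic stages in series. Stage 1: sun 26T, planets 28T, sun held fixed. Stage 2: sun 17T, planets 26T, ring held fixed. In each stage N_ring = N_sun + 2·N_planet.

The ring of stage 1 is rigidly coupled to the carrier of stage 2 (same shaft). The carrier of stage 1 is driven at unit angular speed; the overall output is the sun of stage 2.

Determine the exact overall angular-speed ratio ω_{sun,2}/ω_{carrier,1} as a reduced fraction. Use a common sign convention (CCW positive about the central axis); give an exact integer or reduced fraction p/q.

Stage 1: N_ring = 26 + 2·28 = 82
Stage 1: 26(ω_s−ω_c) = −82(ω_r−ω_c),  ω_s=0, ω_c=1
Stage 1: ω_r = 1 − (26/82)(0−1) = 54/41
  ⇒ ω_r¹/ω_c¹ = 54/41
Stage 2: N_ring = 17 + 2·26 = 69
Stage 2: 17(ω_s−ω_c) = −69(ω_r−ω_c),  ω_r=0, ω_c=1
Stage 2: ω_s = 1 − (69/17)(0−1) = 86/17
  ⇒ ω_s²/ω_c² = 86/17
Coupling ω_c² = ω_r¹ ⇒ overall = 54/41 × 86/17 = 4644/697

4644/697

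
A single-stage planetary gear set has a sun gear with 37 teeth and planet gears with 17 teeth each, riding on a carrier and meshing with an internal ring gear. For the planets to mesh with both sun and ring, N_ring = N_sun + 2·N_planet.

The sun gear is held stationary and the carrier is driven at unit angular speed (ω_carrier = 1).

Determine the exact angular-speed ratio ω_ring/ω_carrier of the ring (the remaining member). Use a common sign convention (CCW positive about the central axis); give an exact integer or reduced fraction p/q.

108/71

N_ring = 37 + 2·17 = 71
37(ω_s−ω_c) = −71(ω_r−ω_c),  ω_s=0, ω_c=1
ω_r = 1 − (37/71)(0−1) = 108/71
ω_r/ω_c = 108/71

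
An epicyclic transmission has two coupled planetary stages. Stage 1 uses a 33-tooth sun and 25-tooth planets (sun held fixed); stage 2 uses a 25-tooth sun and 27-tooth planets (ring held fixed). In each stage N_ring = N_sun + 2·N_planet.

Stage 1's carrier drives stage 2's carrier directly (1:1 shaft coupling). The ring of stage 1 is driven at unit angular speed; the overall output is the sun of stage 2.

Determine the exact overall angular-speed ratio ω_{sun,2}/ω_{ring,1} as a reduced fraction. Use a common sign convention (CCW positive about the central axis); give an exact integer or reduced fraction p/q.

Stage 1: N_ring = 33 + 2·25 = 83
Stage 1: 33(ω_s−ω_c) = −83(ω_r−ω_c),  ω_s=0, ω_r=1
Stage 1: 33(0−ω_c) = −83(1−ω_c)  ⇒  116ω_c = 83  ⇒  ω_c = 83/116
  ⇒ ω_c¹/ω_r¹ = 83/116
Stage 2: N_ring = 25 + 2·27 = 79
Stage 2: 25(ω_s−ω_c) = −79(ω_r−ω_c),  ω_r=0, ω_c=1
Stage 2: ω_s = 1 − (79/25)(0−1) = 104/25
  ⇒ ω_s²/ω_c² = 104/25
Coupling ω_c² = ω_c¹ ⇒ overall = 83/116 × 104/25 = 2158/725

2158/725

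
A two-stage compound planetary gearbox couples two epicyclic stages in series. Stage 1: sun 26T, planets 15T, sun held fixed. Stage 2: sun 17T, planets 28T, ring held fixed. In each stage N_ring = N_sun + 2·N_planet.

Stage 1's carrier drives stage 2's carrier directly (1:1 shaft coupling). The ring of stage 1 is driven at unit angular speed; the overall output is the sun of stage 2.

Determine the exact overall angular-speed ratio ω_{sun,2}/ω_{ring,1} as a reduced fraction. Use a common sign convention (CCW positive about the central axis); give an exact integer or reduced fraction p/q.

Stage 1: N_ring = 26 + 2·15 = 56
Stage 1: 26(ω_s−ω_c) = −56(ω_r−ω_c),  ω_s=0, ω_r=1
Stage 1: 26(0−ω_c) = −56(1−ω_c)  ⇒  82ω_c = 56  ⇒  ω_c = 28/41
  ⇒ ω_c¹/ω_r¹ = 28/41
Stage 2: N_ring = 17 + 2·28 = 73
Stage 2: 17(ω_s−ω_c) = −73(ω_r−ω_c),  ω_r=0, ω_c=1
Stage 2: ω_s = 1 − (73/17)(0−1) = 90/17
  ⇒ ω_s²/ω_c² = 90/17
Coupling ω_c² = ω_c¹ ⇒ overall = 28/41 × 90/17 = 2520/697

2520/697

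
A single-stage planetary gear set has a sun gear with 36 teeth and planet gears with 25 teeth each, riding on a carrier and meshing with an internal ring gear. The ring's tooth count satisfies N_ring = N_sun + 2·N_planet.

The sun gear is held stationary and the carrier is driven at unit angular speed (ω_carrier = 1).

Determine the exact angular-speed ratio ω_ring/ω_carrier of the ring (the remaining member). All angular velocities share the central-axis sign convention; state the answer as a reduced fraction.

61/43

N_ring = 36 + 2·25 = 86
36(ω_s−ω_c) = −86(ω_r−ω_c),  ω_s=0, ω_c=1
ω_r = 1 − (36/86)(0−1) = 61/43
ω_r/ω_c = 61/43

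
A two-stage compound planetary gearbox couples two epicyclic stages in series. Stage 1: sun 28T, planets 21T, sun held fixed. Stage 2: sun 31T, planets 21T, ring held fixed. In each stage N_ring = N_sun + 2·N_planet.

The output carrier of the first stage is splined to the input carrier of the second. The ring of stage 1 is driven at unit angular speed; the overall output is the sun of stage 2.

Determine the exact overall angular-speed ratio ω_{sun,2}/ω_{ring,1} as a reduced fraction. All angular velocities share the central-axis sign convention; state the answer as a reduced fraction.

Stage 1: N_ring = 28 + 2·21 = 70
Stage 1: 28(ω_s−ω_c) = −70(ω_r−ω_c),  ω_s=0, ω_r=1
Stage 1: 28(0−ω_c) = −70(1−ω_c)  ⇒  98ω_c = 70  ⇒  ω_c = 5/7
  ⇒ ω_c¹/ω_r¹ = 5/7
Stage 2: N_ring = 31 + 2·21 = 73
Stage 2: 31(ω_s−ω_c) = −73(ω_r−ω_c),  ω_r=0, ω_c=1
Stage 2: ω_s = 1 − (73/31)(0−1) = 104/31
  ⇒ ω_s²/ω_c² = 104/31
Coupling ω_c² = ω_c¹ ⇒ overall = 5/7 × 104/31 = 520/217

520/217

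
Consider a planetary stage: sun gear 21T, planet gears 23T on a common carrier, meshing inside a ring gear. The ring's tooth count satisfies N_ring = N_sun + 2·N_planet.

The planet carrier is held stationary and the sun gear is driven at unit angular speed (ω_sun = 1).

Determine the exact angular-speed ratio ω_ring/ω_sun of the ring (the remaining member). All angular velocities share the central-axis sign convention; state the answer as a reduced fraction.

N_ring = 21 + 2·23 = 67
21(ω_s−ω_c) = −67(ω_r−ω_c),  ω_c=0, ω_s=1
ω_r = 0 − (21/67)(1−0) = -21/67
ω_r/ω_s = -21/67

-21/67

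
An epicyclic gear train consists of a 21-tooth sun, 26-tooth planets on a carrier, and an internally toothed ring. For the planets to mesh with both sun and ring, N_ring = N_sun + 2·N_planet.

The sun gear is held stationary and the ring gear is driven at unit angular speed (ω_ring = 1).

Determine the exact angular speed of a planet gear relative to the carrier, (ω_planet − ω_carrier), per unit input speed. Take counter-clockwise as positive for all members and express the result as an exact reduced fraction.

1533/2444

N_ring = 21 + 2·26 = 73
21(ω_s−ω_c) = −73(ω_r−ω_c),  ω_s=0, ω_r=1
21(0−ω_c) = −73(1−ω_c)  ⇒  94ω_c = 73  ⇒  ω_c = 73/94
sun–planet: 21·(0−73/94) = −26·(ω_p−ω_c)  ⇒  ω_p−ω_c = −(21/26)·(-73/94) = 1533/2444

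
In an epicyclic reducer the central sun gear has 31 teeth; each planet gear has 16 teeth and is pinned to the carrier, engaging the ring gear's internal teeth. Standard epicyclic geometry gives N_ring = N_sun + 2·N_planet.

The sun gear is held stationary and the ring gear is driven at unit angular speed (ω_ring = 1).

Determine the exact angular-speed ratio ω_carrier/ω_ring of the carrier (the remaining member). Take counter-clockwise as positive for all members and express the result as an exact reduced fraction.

N_ring = 31 + 2·16 = 63
31(ω_s−ω_c) = −63(ω_r−ω_c),  ω_s=0, ω_r=1
31(0−ω_c) = −63(1−ω_c)  ⇒  94ω_c = 63  ⇒  ω_c = 63/94
ω_c/ω_r = 63/94

63/94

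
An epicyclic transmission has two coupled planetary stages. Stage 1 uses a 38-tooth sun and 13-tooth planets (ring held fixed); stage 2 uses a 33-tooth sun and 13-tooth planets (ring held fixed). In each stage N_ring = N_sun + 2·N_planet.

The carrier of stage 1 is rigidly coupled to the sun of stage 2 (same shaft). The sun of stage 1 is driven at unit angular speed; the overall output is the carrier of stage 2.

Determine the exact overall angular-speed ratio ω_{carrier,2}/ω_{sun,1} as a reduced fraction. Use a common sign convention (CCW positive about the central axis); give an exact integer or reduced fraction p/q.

Stage 1: N_ring = 38 + 2·13 = 64
Stage 1: 38(ω_s−ω_c) = −64(ω_r−ω_c),  ω_r=0, ω_s=1
Stage 1: 38(1−ω_c) = −64(0−ω_c)  ⇒  102ω_c = 38  ⇒  ω_c = 19/51
  ⇒ ω_c¹/ω_s¹ = 19/51
Stage 2: N_ring = 33 + 2·13 = 59
Stage 2: 33(ω_s−ω_c) = −59(ω_r−ω_c),  ω_r=0, ω_s=1
Stage 2: 33(1−ω_c) = −59(0−ω_c)  ⇒  92ω_c = 33  ⇒  ω_c = 33/92
  ⇒ ω_c²/ω_s² = 33/92
Coupling ω_s² = ω_c¹ ⇒ overall = 19/51 × 33/92 = 209/1564

209/1564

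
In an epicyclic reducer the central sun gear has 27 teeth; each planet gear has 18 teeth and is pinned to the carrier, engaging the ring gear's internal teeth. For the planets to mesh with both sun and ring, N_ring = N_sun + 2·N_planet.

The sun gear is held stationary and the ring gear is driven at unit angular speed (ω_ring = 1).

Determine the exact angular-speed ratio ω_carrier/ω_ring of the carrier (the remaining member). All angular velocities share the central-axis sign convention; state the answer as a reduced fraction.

7/10

N_ring = 27 + 2·18 = 63
27(ω_s−ω_c) = −63(ω_r−ω_c),  ω_s=0, ω_r=1
27(0−ω_c) = −63(1−ω_c)  ⇒  90ω_c = 63  ⇒  ω_c = 7/10
ω_c/ω_r = 7/10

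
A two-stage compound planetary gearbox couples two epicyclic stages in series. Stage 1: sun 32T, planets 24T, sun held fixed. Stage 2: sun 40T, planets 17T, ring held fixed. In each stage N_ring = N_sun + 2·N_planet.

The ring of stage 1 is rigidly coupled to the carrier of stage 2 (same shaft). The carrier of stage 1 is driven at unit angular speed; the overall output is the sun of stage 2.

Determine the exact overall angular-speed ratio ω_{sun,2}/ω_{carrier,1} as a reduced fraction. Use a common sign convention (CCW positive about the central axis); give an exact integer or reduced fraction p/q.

Stage 1: N_ring = 32 + 2·24 = 80
Stage 1: 32(ω_s−ω_c) = −80(ω_r−ω_c),  ω_s=0, ω_c=1
Stage 1: ω_r = 1 − (32/80)(0−1) = 7/5
  ⇒ ω_r¹/ω_c¹ = 7/5
Stage 2: N_ring = 40 + 2·17 = 74
Stage 2: 40(ω_s−ω_c) = −74(ω_r−ω_c),  ω_r=0, ω_c=1
Stage 2: ω_s = 1 − (74/40)(0−1) = 57/20
  ⇒ ω_s²/ω_c² = 57/20
Coupling ω_c² = ω_r¹ ⇒ overall = 7/5 × 57/20 = 399/100

399/100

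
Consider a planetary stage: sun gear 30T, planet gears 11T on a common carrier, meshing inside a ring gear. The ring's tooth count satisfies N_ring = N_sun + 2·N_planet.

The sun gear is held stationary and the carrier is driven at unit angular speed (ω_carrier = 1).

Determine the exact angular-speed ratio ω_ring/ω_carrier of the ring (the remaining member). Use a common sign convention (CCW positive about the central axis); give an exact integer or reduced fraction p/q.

N_ring = 30 + 2·11 = 52
30(ω_s−ω_c) = −52(ω_r−ω_c),  ω_s=0, ω_c=1
ω_r = 1 − (30/52)(0−1) = 41/26
ω_r/ω_c = 41/26

41/26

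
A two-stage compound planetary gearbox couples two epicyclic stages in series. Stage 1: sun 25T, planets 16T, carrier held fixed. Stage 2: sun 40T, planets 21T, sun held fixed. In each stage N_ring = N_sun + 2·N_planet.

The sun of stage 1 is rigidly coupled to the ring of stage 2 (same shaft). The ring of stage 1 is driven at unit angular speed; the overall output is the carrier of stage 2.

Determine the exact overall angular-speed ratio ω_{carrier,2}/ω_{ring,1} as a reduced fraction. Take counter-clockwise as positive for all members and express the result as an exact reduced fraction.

Stage 1: N_ring = 25 + 2·16 = 57
Stage 1: 25(ω_s−ω_c) = −57(ω_r−ω_c),  ω_c=0, ω_r=1
Stage 1: ω_s = 0 − (57/25)(1−0) = -57/25
  ⇒ ω_s¹/ω_r¹ = -57/25
Stage 2: N_ring = 40 + 2·21 = 82
Stage 2: 40(ω_s−ω_c) = −82(ω_r−ω_c),  ω_s=0, ω_r=1
Stage 2: 40(0−ω_c) = −82(1−ω_c)  ⇒  122ω_c = 82  ⇒  ω_c = 41/61
  ⇒ ω_c²/ω_r² = 41/61
Coupling ω_r² = ω_s¹ ⇒ overall = -57/25 × 41/61 = -2337/1525

-2337/1525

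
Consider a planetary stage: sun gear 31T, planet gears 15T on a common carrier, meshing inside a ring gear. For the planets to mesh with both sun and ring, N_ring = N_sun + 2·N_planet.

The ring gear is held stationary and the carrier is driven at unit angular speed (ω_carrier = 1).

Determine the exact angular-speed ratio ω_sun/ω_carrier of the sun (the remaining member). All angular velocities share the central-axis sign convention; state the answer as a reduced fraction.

N_ring = 31 + 2·15 = 61
31(ω_s−ω_c) = −61(ω_r−ω_c),  ω_r=0, ω_c=1
ω_s = 1 − (61/31)(0−1) = 92/31
ω_s/ω_c = 92/31

92/31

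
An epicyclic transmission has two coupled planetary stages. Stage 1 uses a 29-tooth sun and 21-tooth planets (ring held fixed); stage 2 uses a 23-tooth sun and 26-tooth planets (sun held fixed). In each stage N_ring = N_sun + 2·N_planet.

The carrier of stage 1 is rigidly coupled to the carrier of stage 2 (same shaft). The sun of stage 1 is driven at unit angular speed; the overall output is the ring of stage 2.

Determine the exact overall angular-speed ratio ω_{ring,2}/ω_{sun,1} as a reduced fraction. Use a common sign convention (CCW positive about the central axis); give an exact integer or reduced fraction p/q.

Stage 1: N_ring = 29 + 2·21 = 71
Stage 1: 29(ω_s−ω_c) = −71(ω_r−ω_c),  ω_r=0, ω_s=1
Stage 1: 29(1−ω_c) = −71(0−ω_c)  ⇒  100ω_c = 29  ⇒  ω_c = 29/100
  ⇒ ω_c¹/ω_s¹ = 29/100
Stage 2: N_ring = 23 + 2·26 = 75
Stage 2: 23(ω_s−ω_c) = −75(ω_r−ω_c),  ω_s=0, ω_c=1
Stage 2: ω_r = 1 − (23/75)(0−1) = 98/75
  ⇒ ω_r²/ω_c² = 98/75
Coupling ω_c² = ω_c¹ ⇒ overall = 29/100 × 98/75 = 1421/3750

1421/3750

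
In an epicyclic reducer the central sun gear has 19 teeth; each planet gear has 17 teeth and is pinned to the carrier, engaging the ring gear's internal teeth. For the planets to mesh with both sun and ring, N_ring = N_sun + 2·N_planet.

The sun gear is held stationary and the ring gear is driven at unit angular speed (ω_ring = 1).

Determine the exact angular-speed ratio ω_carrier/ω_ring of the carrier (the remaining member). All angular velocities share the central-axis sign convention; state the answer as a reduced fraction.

53/72

N_ring = 19 + 2·17 = 53
19(ω_s−ω_c) = −53(ω_r−ω_c),  ω_s=0, ω_r=1
19(0−ω_c) = −53(1−ω_c)  ⇒  72ω_c = 53  ⇒  ω_c = 53/72
ω_c/ω_r = 53/72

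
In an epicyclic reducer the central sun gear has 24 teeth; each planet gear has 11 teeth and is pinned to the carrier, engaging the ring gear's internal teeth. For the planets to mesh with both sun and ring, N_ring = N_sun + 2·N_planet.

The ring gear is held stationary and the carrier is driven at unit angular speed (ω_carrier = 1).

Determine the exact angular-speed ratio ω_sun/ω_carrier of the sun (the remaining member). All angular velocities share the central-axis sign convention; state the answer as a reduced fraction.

35/12

N_ring = 24 + 2·11 = 46
24(ω_s−ω_c) = −46(ω_r−ω_c),  ω_r=0, ω_c=1
ω_s = 1 − (46/24)(0−1) = 35/12
ω_s/ω_c = 35/12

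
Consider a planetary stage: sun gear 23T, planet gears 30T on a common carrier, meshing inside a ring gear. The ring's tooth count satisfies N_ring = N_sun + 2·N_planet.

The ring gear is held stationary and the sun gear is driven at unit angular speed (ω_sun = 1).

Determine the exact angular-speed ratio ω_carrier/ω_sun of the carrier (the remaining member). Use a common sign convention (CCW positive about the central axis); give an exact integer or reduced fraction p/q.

23/106

N_ring = 23 + 2·30 = 83
23(ω_s−ω_c) = −83(ω_r−ω_c),  ω_r=0, ω_s=1
23(1−ω_c) = −83(0−ω_c)  ⇒  106ω_c = 23  ⇒  ω_c = 23/106
ω_c/ω_s = 23/106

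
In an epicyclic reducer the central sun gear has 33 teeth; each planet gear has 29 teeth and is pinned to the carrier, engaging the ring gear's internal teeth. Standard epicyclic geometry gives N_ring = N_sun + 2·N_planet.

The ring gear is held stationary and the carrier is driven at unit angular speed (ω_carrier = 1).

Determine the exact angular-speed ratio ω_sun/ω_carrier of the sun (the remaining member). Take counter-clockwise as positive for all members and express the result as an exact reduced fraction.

N_ring = 33 + 2·29 = 91
33(ω_s−ω_c) = −91(ω_r−ω_c),  ω_r=0, ω_c=1
ω_s = 1 − (91/33)(0−1) = 124/33
ω_s/ω_c = 124/33

124/33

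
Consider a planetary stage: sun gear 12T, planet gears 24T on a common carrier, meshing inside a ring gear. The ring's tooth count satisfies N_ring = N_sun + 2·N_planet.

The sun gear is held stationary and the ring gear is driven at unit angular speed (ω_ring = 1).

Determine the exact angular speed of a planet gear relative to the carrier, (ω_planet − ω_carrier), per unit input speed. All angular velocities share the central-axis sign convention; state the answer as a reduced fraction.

5/12

N_ring = 12 + 2·24 = 60
12(ω_s−ω_c) = −60(ω_r−ω_c),  ω_s=0, ω_r=1
12(0−ω_c) = −60(1−ω_c)  ⇒  72ω_c = 60  ⇒  ω_c = 5/6
sun–planet: 12·(0−5/6) = −24·(ω_p−ω_c)  ⇒  ω_p−ω_c = −(12/24)·(-5/6) = 5/12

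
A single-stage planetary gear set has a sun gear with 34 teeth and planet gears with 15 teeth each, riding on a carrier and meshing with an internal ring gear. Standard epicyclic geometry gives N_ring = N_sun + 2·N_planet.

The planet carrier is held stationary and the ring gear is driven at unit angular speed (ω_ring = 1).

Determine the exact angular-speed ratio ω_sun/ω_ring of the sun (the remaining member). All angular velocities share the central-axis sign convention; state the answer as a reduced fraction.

-32/17

N_ring = 34 + 2·15 = 64
34(ω_s−ω_c) = −64(ω_r−ω_c),  ω_c=0, ω_r=1
ω_s = 0 − (64/34)(1−0) = -32/17
ω_s/ω_r = -32/17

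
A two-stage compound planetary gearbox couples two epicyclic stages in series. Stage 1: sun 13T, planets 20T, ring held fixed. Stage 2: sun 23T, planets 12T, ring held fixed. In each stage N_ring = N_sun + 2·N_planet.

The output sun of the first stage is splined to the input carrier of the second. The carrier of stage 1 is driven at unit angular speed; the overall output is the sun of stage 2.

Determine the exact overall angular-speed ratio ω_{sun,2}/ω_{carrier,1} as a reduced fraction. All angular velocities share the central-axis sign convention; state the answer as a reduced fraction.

4620/299

Stage 1: N_ring = 13 + 2·20 = 53
Stage 1: 13(ω_s−ω_c) = −53(ω_r−ω_c),  ω_r=0, ω_c=1
Stage 1: ω_s = 1 − (53/13)(0−1) = 66/13
  ⇒ ω_s¹/ω_c¹ = 66/13
Stage 2: N_ring = 23 + 2·12 = 47
Stage 2: 23(ω_s−ω_c) = −47(ω_r−ω_c),  ω_r=0, ω_c=1
Stage 2: ω_s = 1 − (47/23)(0−1) = 70/23
  ⇒ ω_s²/ω_c² = 70/23
Coupling ω_c² = ω_s¹ ⇒ overall = 66/13 × 70/23 = 4620/299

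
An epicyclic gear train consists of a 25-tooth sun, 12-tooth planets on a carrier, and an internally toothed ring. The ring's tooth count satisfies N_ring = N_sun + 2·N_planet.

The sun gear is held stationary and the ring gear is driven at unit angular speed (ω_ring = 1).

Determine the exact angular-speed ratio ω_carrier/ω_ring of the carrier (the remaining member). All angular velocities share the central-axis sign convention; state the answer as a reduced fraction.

49/74

N_ring = 25 + 2·12 = 49
25(ω_s−ω_c) = −49(ω_r−ω_c),  ω_s=0, ω_r=1
25(0−ω_c) = −49(1−ω_c)  ⇒  74ω_c = 49  ⇒  ω_c = 49/74
ω_c/ω_r = 49/74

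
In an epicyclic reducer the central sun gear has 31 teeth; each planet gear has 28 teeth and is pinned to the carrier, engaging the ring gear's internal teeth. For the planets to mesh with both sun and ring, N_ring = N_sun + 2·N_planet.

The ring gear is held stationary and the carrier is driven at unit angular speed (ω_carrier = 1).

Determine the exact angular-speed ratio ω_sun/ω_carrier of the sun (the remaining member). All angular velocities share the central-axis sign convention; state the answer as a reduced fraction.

N_ring = 31 + 2·28 = 87
31(ω_s−ω_c) = −87(ω_r−ω_c),  ω_r=0, ω_c=1
ω_s = 1 − (87/31)(0−1) = 118/31
ω_s/ω_c = 118/31

118/31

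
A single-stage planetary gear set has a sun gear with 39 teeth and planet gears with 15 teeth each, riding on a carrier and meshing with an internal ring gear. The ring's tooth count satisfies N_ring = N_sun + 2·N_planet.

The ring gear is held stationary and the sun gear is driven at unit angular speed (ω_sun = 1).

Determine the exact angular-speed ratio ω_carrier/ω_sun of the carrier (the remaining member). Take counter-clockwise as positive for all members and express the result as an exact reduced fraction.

13/36

N_ring = 39 + 2·15 = 69
39(ω_s−ω_c) = −69(ω_r−ω_c),  ω_r=0, ω_s=1
39(1−ω_c) = −69(0−ω_c)  ⇒  108ω_c = 39  ⇒  ω_c = 13/36
ω_c/ω_s = 13/36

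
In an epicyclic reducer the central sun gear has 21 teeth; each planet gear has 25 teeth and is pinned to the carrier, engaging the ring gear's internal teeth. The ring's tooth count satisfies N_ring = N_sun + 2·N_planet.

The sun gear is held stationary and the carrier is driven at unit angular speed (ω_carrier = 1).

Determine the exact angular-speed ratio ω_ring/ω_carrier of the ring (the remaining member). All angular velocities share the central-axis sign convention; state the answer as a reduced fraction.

92/71

N_ring = 21 + 2·25 = 71
21(ω_s−ω_c) = −71(ω_r−ω_c),  ω_s=0, ω_c=1
ω_r = 1 − (21/71)(0−1) = 92/71
ω_r/ω_c = 92/71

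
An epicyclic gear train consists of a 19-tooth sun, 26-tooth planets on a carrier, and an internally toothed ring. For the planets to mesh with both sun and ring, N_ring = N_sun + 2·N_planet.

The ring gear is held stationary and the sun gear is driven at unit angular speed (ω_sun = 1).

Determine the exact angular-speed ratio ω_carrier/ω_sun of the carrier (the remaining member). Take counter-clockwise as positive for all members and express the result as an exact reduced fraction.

N_ring = 19 + 2·26 = 71
19(ω_s−ω_c) = −71(ω_r−ω_c),  ω_r=0, ω_s=1
19(1−ω_c) = −71(0−ω_c)  ⇒  90ω_c = 19  ⇒  ω_c = 19/90
ω_c/ω_s = 19/90

19/90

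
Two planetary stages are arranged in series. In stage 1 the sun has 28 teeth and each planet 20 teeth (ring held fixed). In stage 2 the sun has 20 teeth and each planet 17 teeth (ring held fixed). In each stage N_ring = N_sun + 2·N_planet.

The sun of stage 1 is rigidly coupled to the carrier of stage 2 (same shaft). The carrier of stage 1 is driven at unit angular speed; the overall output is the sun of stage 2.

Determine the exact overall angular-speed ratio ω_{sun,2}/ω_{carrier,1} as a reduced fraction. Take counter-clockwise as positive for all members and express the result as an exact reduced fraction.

444/35

Stage 1: N_ring = 28 + 2·20 = 68
Stage 1: 28(ω_s−ω_c) = −68(ω_r−ω_c),  ω_r=0, ω_c=1
Stage 1: ω_s = 1 − (68/28)(0−1) = 24/7
  ⇒ ω_s¹/ω_c¹ = 24/7
Stage 2: N_ring = 20 + 2·17 = 54
Stage 2: 20(ω_s−ω_c) = −54(ω_r−ω_c),  ω_r=0, ω_c=1
Stage 2: ω_s = 1 − (54/20)(0−1) = 37/10
  ⇒ ω_s²/ω_c² = 37/10
Coupling ω_c² = ω_s¹ ⇒ overall = 24/7 × 37/10 = 444/35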